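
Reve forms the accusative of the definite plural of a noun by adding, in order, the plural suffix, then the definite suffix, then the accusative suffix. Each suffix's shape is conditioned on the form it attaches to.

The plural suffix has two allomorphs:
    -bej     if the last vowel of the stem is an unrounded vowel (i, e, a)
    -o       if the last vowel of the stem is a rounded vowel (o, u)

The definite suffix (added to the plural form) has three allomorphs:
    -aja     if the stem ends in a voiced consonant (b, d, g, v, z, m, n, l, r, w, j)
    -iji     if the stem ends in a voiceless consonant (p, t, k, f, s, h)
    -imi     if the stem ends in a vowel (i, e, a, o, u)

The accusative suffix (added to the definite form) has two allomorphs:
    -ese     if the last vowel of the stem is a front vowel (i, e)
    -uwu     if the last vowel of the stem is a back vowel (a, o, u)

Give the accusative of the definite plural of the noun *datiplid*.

datiplidbejajauwu

Since the last vowel of *datiplid* is /i/ (an unrounded vowel), it takes -bej, giving *datiplidbej*.
The final sound of the plural form *datiplidbej* is /j/, which is a voiced consonant, so the definite suffix is -aja, giving *datiplidbejaja*.
The definite form *datiplidbejaja*: last vowel = /a/, a back vowel → -uwu → *datiplidbejajauwu*.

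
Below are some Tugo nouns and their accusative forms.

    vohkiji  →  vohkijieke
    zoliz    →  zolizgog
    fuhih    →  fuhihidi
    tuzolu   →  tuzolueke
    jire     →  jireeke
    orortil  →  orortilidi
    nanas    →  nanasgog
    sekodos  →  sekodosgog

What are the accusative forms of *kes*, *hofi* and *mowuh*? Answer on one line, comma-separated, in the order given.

kesgog, hofieke, mowuhidi

The alternation tracks the final sound of the stem — -gog when the stem ends in a sibilant (*zoliz*, *nanas*, *sekodos*); -idi when the stem ends in a non-sibilant consonant (*fuhih*, *orortil*); -eke when the stem ends in a vowel (*vohkiji*, *tuzolu*, *jire*).
The final sound of *kes* is /s/, which is a sibilant, so the suffix is -gog, giving *kesgog*.
The final sound of *hofi* is /i/, which is a vowel, so the suffix is -eke, giving *hofieke*.
The final sound of *mowuh* is /h/, which is a non-sibilant consonant, so the suffix is -idi, giving *mowuhidi*.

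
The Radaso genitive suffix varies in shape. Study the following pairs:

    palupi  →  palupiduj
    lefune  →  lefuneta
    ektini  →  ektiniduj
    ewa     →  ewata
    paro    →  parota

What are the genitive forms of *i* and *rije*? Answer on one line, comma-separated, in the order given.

The suffix is conditioned by the last vowel: -duj when the last vowel of the stem is a high vowel (*palupi*, *ektini*); -ta when the last vowel of the stem is a non-high vowel (*lefune*, *ewa*, *paro*).
The last vowel of *i* is /i/, which is a high vowel, so the suffix is -duj, giving *iduj*.
Since the last vowel of *rije* is /e/ (a non-high vowel), it takes -ta, giving *rijeta*.

iduj, rijeta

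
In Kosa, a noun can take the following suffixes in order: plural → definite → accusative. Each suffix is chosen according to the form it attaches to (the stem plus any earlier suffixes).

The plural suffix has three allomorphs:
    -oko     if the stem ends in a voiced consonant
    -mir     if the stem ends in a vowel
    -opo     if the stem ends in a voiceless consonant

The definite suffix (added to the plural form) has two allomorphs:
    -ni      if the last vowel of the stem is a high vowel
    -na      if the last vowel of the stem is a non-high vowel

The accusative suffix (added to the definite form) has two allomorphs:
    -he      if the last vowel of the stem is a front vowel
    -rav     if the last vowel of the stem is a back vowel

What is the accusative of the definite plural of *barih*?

barihoponarav

Since the final sound of *barih* is /h/ (a voiceless consonant), it takes -opo, giving *barihopo*.
The last vowel of the plural form *barihopo* is /o/, which is a non-high vowel, so the definite suffix is -na, giving *barihopona*.
Since the last vowel of the definite form *barihopona* is /a/ (a back vowel), it takes -rav, giving *barihoponarav*.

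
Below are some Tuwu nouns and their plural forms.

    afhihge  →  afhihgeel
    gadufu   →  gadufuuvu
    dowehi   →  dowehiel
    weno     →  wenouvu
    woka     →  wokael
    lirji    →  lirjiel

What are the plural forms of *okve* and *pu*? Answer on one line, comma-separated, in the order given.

okveel, puuvu

The pattern is rounding harmony: -uvu when the last vowel of the stem is a rounded vowel (*gadufu*, *weno*); -el when the last vowel of the stem is an unrounded vowel (*afhihge*, *dowehi*, *woka*, *lirji*).
Since the last vowel of *okve* is /e/ (an unrounded vowel), it takes -el, giving *okveel*.
Since the last vowel of *pu* is /u/ (a rounded vowel), it takes -uvu, giving *puuvu*.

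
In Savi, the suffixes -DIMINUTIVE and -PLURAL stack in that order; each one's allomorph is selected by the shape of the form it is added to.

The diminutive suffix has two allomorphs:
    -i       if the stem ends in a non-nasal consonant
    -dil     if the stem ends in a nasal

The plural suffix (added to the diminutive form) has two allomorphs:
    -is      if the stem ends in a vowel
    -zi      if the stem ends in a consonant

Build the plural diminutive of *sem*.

semdilzi

The final consonant of *sem* is /m/, which is a nasal, so the diminutive suffix is -dil, giving *semdil*.
The final sound of the diminutive form *semdil* is /l/, which is a consonant, so the plural suffix is -zi, giving *semdilzi*.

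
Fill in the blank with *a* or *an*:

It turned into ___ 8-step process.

The indefinite article is chosen by the initial *sound* of the following word, not its spelling.
The number *8* is spoken "eight", beginning with /eɪt/ — a vowel sound.
So the article is *an*: It turned into an 8-step process.

an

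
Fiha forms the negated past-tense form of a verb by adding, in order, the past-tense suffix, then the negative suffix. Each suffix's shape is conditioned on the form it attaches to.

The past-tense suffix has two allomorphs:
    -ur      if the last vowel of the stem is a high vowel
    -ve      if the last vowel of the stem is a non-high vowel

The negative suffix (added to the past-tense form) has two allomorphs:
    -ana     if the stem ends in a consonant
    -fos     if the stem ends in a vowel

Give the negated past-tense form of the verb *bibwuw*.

The last vowel of *bibwuw* is /u/, which is a high vowel, so the past-tense suffix is -ur, giving *bibwuwur*.
The past-tense form *bibwuwur*: final sound = /r/, a consonant → -ana → *bibwuwurana*.

bibwuwurana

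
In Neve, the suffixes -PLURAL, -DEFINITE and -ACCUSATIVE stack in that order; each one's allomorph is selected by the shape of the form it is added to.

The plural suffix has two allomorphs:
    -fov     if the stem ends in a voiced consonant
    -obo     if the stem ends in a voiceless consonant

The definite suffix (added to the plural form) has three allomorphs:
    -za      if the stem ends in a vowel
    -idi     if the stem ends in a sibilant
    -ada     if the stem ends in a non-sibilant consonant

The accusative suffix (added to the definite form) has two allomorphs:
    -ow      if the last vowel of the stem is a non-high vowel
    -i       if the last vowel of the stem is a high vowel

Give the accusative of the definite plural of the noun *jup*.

jupobozaow

Since the final consonant of *jup* is /p/ (voiceless), it takes -obo, giving *jupobo*.
Since the final sound of the plural form *jupobo* is /o/ (a vowel), it takes -za, giving *jupoboza*.
The last vowel of the definite form *jupoboza* is /a/, which is a non-high vowel, so the accusative suffix is -ow, giving *jupobozaow*.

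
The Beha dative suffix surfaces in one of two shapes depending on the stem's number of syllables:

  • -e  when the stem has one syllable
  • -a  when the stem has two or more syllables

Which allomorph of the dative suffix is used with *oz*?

-e

*oz* (one syllable) → -e.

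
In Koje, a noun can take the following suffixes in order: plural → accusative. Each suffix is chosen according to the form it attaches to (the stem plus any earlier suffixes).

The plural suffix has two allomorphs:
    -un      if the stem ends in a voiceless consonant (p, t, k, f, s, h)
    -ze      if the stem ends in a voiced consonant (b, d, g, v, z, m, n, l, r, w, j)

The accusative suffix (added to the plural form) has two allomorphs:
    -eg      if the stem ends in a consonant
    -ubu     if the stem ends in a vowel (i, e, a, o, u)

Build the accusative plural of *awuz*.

*awuz*: final consonant = /z/, voiced → -ze → *awuzze*.
The plural form *awuzze*: final sound = /e/, a vowel → -ubu → *awuzzeubu*.

awuzzeubu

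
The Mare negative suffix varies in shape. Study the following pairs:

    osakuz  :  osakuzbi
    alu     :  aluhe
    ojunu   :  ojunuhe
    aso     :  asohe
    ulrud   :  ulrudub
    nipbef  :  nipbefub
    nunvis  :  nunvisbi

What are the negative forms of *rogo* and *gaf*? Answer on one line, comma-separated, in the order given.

rogohe, gafub

The pattern is sibilance of the final sound: -bi when the stem ends in a sibilant (*osakuz*, *nunvis*); -ub when the stem ends in a non-sibilant consonant (*ulrud*, *nipbef*); -he when the stem ends in a vowel (*alu*, *ojunu*, *aso*).
Since the final sound of *rogo* is /o/ (a vowel), it takes -he, giving *rogohe*.
Since the final sound of *gaf* is /f/ (a non-sibilant consonant), it takes -ub, giving *gafub*.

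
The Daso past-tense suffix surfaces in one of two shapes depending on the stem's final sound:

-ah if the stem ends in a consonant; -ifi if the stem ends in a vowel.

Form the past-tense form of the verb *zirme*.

zirmeifi

*zirme* — final sound /e/ (a vowel) → -ifi → *zirmeifi*.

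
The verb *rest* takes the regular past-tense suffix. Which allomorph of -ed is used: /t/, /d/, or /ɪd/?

The stem *rest* ends in /t/ or /d/.
The -ed suffix is realized as /ɪd/ after /t, d/; as /t/ after other voiceless consonants; and as /d/ after other voiced sounds.
So -ed on *rest* is pronounced /ɪd/.

/ɪd/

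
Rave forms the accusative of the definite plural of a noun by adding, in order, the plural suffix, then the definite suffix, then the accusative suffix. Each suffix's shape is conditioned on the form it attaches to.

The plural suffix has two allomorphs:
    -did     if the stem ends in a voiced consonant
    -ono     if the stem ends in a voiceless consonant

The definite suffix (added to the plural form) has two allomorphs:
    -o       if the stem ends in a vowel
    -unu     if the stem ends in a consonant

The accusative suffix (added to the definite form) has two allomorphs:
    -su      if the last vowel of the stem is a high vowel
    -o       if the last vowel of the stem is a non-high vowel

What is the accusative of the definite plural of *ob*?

*ob*: final consonant = /b/, voiced → -did → *obdid*.
The plural form *obdid*: final sound = /d/, a consonant → -unu → *obdidunu*.
The definite form *obdidunu*: last vowel = /u/, a high vowel → -su → *obdidunusu*.

obdidunusu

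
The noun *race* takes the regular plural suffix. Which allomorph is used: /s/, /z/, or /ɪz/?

/ɪz/

The stem *race* ends in a sibilant (/s, z, ʃ, ʒ, tʃ, dʒ/).
The plural suffix surfaces as /ɪz/ after sibilants, /s/ after other voiceless consonants, and /z/ after other voiced sounds.
So the plural -s on *race* is pronounced /ɪz/.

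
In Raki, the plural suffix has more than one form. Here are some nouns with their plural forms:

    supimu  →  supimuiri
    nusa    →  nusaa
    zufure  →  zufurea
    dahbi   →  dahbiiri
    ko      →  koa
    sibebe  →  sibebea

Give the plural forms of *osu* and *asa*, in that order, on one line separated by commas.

osuiri, asaa

The alternation tracks the last vowel of the stem — -iri when the last vowel of the stem is a high vowel (*supimu*, *dahbi*); -a when the last vowel of the stem is a non-high vowel (*nusa*, *zufure*, *ko*, *sibebe*).
Since the last vowel of *osu* is /u/ (a high vowel), it takes -iri, giving *osuiri*.
Since the last vowel of *asa* is /a/ (a non-high vowel), it takes -a, giving *asaa*.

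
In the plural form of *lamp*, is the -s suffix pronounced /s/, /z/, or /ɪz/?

/s/

The stem *lamp* ends in a voiceless non-sibilant consonant.
The plural suffix surfaces as /ɪz/ after sibilants, /s/ after other voiceless consonants, and /z/ after other voiced sounds.
So the plural -s on *lamp* is pronounced /s/.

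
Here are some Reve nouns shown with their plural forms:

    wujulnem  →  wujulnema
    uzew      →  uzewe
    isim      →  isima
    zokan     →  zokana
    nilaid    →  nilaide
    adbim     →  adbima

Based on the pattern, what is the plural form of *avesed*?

avesede

The suffix is conditioned by the final consonant: -a when the stem ends in a nasal (*wujulnem*, *isim*, *zokan*, *adbim*); -e when the stem ends in a non-nasal consonant (*uzew*, *nilaid*).
Since the final consonant of *avesed* is /d/ (non-nasal), it takes -e, giving *avesede*.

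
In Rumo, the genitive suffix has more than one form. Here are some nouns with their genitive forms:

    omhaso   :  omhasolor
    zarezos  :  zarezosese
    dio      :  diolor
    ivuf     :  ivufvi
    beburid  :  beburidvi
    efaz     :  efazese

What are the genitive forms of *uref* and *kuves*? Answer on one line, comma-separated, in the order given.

urefvi, kuvesese

The alternation tracks the final sound of the stem — -ese when the stem ends in a sibilant (*zarezos*, *efaz*); -vi when the stem ends in a non-sibilant consonant (*ivuf*, *beburid*); -lor when the stem ends in a vowel (*omhaso*, *dio*).
Since the final sound of *uref* is /f/ (a non-sibilant consonant), it takes -vi, giving *urefvi*.
*kuves* — final sound /s/ (a sibilant) → -ese → *kuvesese*.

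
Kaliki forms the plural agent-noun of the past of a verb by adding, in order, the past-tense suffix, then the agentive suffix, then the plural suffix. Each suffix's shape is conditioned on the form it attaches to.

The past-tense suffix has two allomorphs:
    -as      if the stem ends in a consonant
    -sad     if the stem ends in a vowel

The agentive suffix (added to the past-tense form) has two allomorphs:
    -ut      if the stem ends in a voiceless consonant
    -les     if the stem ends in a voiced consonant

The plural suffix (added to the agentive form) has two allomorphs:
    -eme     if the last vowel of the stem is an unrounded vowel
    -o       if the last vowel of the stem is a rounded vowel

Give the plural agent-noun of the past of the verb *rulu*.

rulusadleseme

Since the final sound of *rulu* is /u/ (a vowel), it takes -sad, giving *rulusad*.
The past-tense form *rulusad* — final consonant /d/ (voiced) → -les → *rulusadles*.
The agentive form *rulusadles*: last vowel = /e/, an unrounded vowel → -eme → *rulusadleseme*.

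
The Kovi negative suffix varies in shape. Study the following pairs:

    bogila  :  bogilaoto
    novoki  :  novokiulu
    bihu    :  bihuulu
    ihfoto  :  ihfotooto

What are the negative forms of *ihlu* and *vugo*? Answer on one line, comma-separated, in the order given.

The pattern is height harmony: -ulu when the last vowel of the stem is a high vowel (*novoki*, *bihu*); -oto when the last vowel of the stem is a non-high vowel (*bogila*, *ihfoto*).
*ihlu* — last vowel /u/ (a high vowel) → -ulu → *ihluulu*.
*vugo*: last vowel = /o/, a non-high vowel → -oto → *vugooto*.

ihluulu, vugooto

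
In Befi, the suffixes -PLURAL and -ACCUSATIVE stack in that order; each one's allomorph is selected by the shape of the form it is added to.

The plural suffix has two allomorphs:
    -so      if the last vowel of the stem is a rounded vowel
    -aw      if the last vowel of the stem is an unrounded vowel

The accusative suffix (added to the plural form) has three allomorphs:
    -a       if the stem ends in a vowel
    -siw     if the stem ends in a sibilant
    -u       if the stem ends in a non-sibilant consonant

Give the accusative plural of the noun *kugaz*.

Since the last vowel of *kugaz* is /a/ (an unrounded vowel), it takes -aw, giving *kugazaw*.
The plural form *kugazaw*: final sound = /w/, a non-sibilant consonant → -u → *kugazawu*.

kugazawu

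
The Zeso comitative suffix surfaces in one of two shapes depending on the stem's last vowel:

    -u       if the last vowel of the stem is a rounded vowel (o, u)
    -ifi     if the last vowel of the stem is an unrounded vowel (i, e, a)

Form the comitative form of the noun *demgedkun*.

*demgedkun*: last vowel = /u/, a rounded vowel → -u → *demgedkunu*.

demgedkunu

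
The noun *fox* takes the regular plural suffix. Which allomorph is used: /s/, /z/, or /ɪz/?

/ɪz/

The stem *fox* ends in a sibilant (/s, z, ʃ, ʒ, tʃ, dʒ/).
The plural suffix surfaces as /ɪz/ after sibilants, /s/ after other voiceless consonants, and /z/ after other voiced sounds.
So the plural -s on *fox* is pronounced /ɪz/.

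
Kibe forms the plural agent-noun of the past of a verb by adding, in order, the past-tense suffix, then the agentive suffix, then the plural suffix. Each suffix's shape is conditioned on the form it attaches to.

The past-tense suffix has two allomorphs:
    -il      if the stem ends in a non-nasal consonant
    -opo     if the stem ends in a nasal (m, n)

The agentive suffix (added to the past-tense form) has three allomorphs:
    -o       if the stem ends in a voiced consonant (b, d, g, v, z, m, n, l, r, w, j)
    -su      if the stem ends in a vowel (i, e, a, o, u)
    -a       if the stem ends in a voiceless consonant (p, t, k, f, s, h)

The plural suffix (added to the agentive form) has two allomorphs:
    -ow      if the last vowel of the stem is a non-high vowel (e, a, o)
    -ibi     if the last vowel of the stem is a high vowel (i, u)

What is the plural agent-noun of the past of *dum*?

The final consonant of *dum* is /m/, which is a nasal, so the past-tense suffix is -opo, giving *dumopo*.
The past-tense form *dumopo* — final sound /o/ (a vowel) → -su → *dumoposu*.
The agentive form *dumoposu*: last vowel = /u/, a high vowel → -ibi → *dumoposuibi*.

dumoposuibi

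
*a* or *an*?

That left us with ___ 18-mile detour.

The indefinite article is chosen by the initial *sound* of the following word, not its spelling.
The number *18* is spoken "eighteen", beginning with /ˌeɪˈtiːn/ — a vowel sound.
So the article is *an*: That left us with an 18-mile detour.

an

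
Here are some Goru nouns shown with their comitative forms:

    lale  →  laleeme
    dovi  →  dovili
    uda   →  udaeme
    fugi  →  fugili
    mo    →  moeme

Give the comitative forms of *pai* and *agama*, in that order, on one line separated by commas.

Looking at the last vowel of each stem: -li when the last vowel of the stem is a high vowel (*dovi*, *fugi*); -eme when the last vowel of the stem is a non-high vowel (*lale*, *uda*, *mo*).
Since the last vowel of *pai* is /i/ (a high vowel), it takes -li, giving *paili*.
Since the last vowel of *agama* is /a/ (a non-high vowel), it takes -eme, giving *agamaeme*.

paili, agamaeme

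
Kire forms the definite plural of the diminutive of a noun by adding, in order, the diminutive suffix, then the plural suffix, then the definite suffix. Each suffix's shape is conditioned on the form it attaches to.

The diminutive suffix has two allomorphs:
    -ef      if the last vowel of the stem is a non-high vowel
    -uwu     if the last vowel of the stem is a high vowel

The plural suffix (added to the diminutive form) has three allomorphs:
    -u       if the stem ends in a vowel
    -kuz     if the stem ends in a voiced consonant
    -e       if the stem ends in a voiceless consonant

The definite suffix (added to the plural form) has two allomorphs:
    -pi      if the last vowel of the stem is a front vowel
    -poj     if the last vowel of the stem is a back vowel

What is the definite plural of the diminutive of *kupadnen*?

kupadnenefepi

*kupadnen* — last vowel /e/ (a non-high vowel) → -ef → *kupadnenef*.
The final sound of the diminutive form *kupadnenef* is /f/, which is a voiceless consonant, so the plural suffix is -e, giving *kupadnenefe*.
The plural form *kupadnenefe* — last vowel /e/ (a front vowel) → -pi → *kupadnenefepi*.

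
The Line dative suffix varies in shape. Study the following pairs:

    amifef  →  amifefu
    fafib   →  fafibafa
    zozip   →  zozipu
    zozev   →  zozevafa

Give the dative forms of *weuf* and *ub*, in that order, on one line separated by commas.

weufu, ubafa

Looking at the final consonant of each stem: -u when the stem ends in a voiceless consonant (*amifef*, *zozip*); -afa when the stem ends in a voiced consonant (*fafib*, *zozev*).
The final consonant of *weuf* is /f/, which is voiceless, so the suffix is -u, giving *weufu*.
*ub* — final consonant /b/ (voiced) → -afa → *ubafa*.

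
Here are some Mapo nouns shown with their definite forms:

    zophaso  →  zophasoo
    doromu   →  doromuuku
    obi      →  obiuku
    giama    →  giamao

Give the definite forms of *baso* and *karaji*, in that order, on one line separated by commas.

The pattern is height harmony: -uku when the last vowel of the stem is a high vowel (*doromu*, *obi*); -o when the last vowel of the stem is a non-high vowel (*zophaso*, *giama*).
*baso* — last vowel /o/ (a non-high vowel) → -o → *basoo*.
The last vowel of *karaji* is /i/, which is a high vowel, so the suffix is -uku, giving *karajiuku*.

basoo, karajiuku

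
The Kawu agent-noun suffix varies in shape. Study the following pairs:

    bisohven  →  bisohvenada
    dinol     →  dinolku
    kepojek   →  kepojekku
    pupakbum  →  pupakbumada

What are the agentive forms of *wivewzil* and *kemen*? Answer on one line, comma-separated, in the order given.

The pattern is nasality of the final consonant: -ada when the stem ends in a nasal (*bisohven*, *pupakbum*); -ku when the stem ends in a non-nasal consonant (*dinol*, *kepojek*).
*wivewzil*: final consonant = /l/, non-nasal → -ku → *wivewzilku*.
The final consonant of *kemen* is /n/, which is a nasal, so the suffix is -ada, giving *kemenada*.

wivewzilku, kemenada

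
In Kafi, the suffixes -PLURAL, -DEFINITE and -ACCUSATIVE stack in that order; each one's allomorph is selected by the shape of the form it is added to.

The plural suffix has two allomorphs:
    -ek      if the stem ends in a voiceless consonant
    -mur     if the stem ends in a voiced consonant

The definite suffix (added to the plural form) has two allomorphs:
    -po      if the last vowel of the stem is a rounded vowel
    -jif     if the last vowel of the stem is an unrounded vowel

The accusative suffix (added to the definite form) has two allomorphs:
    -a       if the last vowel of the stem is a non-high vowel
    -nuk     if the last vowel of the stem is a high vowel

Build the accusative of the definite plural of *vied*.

viedmurpoa

The final consonant of *vied* is /d/, which is voiced, so the plural suffix is -mur, giving *viedmur*.
Since the last vowel of the plural form *viedmur* is /u/ (a rounded vowel), it takes -po, giving *viedmurpo*.
Since the last vowel of the definite form *viedmurpo* is /o/ (a non-high vowel), it takes -a, giving *viedmurpoa*.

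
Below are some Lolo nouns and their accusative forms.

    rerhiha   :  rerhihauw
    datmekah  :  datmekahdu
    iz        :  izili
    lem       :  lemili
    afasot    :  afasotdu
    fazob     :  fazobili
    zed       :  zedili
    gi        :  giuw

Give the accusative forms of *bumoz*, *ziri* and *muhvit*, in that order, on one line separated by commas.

The pattern is voicing of the final sound: -du when the stem ends in a voiceless consonant (*datmekah*, *afasot*); -ili when the stem ends in a voiced consonant (*iz*, *lem*, *fazob*, *zed*); -uw when the stem ends in a vowel (*rerhiha*, *gi*).
*bumoz*: final sound = /z/, a voiced consonant → -ili → *bumozili*.
The final sound of *ziri* is /i/, which is a vowel, so the suffix is -uw, giving *ziriuw*.
The final sound of *muhvit* is /t/, which is a voiceless consonant, so the suffix is -du, giving *muhvitdu*.

bumozili, ziriuw, muhvitdu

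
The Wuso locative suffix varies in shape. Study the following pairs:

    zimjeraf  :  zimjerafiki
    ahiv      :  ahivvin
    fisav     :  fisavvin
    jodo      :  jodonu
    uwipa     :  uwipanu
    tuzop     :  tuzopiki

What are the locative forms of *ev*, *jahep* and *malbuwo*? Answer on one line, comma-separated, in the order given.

Looking at the final sound of each stem: -iki when the stem ends in a voiceless consonant (*zimjeraf*, *tuzop*); -vin when the stem ends in a voiced consonant (*ahiv*, *fisav*); -nu when the stem ends in a vowel (*jodo*, *uwipa*).
*ev*: final sound = /v/, a voiced consonant → -vin → *evvin*.
*jahep*: final sound = /p/, a voiceless consonant → -iki → *jahepiki*.
The final sound of *malbuwo* is /o/, which is a vowel, so the suffix is -nu, giving *malbuwonu*.

evvin, jahepiki, malbuwonu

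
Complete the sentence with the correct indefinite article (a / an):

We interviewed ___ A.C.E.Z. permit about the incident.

The indefinite article is chosen by the initial *sound* of the following word, not its spelling.
The initialism *A.C.E.Z.* is read letter by letter; the first letter, A, is pronounced /eɪ/, which begins with a vowel sound.
So the article is *an*: We interviewed an A.C.E.Z. permit about the incident.

an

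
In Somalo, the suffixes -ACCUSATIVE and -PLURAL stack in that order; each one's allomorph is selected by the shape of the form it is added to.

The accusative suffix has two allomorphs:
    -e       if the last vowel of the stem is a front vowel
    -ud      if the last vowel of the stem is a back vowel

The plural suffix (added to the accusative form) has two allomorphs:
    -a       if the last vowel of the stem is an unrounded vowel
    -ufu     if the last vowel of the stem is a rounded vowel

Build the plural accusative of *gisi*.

The last vowel of *gisi* is /i/, which is a front vowel, so the accusative suffix is -e, giving *gisie*.
The last vowel of the accusative form *gisie* is /e/, which is an unrounded vowel, so the plural suffix is -a, giving *gisiea*.

gisiea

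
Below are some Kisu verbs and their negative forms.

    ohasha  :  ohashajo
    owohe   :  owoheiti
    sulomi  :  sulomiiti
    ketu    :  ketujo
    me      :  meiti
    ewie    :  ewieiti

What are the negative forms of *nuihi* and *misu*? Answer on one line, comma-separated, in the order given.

The suffix is conditioned by the last vowel: -iti when the last vowel of the stem is a front vowel (*owohe*, *sulomi*, *me*, *ewie*); -jo when the last vowel of the stem is a back vowel (*ohasha*, *ketu*).
The last vowel of *nuihi* is /i/, which is a front vowel, so the suffix is -iti, giving *nuihiiti*.
The last vowel of *misu* is /u/, which is a back vowel, so the suffix is -jo, giving *misujo*.

nuihiiti, misujo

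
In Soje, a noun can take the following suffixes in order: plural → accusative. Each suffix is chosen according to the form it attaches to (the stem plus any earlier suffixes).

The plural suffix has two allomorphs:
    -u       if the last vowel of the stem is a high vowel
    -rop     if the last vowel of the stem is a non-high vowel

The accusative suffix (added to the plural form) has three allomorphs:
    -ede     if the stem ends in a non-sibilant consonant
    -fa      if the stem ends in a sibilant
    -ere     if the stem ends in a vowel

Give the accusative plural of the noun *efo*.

*efo* — last vowel /o/ (a non-high vowel) → -rop → *eforop*.
The final sound of the plural form *eforop* is /p/, which is a non-sibilant consonant, so the accusative suffix is -ede, giving *eforopede*.

eforopede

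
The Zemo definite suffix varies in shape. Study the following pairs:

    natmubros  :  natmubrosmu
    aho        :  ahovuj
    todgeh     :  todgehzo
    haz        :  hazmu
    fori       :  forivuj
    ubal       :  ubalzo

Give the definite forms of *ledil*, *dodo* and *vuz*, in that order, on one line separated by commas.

ledilzo, dodovuj, vuzmu

Looking at the final sound of each stem: -mu when the stem ends in a sibilant (*natmubros*, *haz*); -zo when the stem ends in a non-sibilant consonant (*todgeh*, *ubal*); -vuj when the stem ends in a vowel (*aho*, *fori*).
Since the final sound of *ledil* is /l/ (a non-sibilant consonant), it takes -zo, giving *ledilzo*.
*dodo*: final sound = /o/, a vowel → -vuj → *dodovuj*.
Since the final sound of *vuz* is /z/ (a sibilant), it takes -mu, giving *vuzmu*.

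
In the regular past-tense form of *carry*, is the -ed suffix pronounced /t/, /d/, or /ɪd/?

/d/

The stem *carry* ends in a voiced sound other than /d/.
The -ed suffix is realized as /ɪd/ after /t, d/; as /t/ after other voiceless consonants; and as /d/ after other voiced sounds.
So -ed on *carry* is pronounced /d/.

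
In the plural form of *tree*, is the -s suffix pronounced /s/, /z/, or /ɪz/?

The stem *tree* ends in a voiced non-sibilant sound.
The plural suffix surfaces as /ɪz/ after sibilants, /s/ after other voiceless consonants, and /z/ after other voiced sounds.
So the plural -s on *tree* is pronounced /z/.

/z/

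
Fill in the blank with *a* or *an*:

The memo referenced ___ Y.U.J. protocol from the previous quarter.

The indefinite article is chosen by the initial *sound* of the following word, not its spelling.
The initialism *Y.U.J.* is read letter by letter; the first letter, Y, is pronounced /waɪ/, which begins with a consonant sound.
So the article is *a*: The memo referenced a Y.U.J. protocol from the previous quarter.

a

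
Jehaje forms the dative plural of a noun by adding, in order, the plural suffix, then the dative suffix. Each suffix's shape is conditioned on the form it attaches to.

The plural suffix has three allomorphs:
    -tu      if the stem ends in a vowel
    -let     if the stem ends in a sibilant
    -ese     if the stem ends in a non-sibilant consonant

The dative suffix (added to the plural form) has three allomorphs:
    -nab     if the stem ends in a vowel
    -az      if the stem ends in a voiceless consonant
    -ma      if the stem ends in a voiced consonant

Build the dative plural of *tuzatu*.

tuzatutunab

Since the final sound of *tuzatu* is /u/ (a vowel), it takes -tu, giving *tuzatutu*.
Since the final sound of the plural form *tuzatutu* is /u/ (a vowel), it takes -nab, giving *tuzatutunab*.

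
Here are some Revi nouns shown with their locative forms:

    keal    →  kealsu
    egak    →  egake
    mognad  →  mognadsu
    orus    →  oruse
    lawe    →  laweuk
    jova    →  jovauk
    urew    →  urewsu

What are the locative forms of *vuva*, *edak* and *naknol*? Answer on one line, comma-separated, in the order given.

vuvauk, edake, naknolsu

The pattern is voicing of the final sound: -e when the stem ends in a voiceless consonant (*egak*, *orus*); -su when the stem ends in a voiced consonant (*keal*, *mognad*, *urew*); -uk when the stem ends in a vowel (*lawe*, *jova*).
*vuva* — final sound /a/ (a vowel) → -uk → *vuvauk*.
The final sound of *edak* is /k/, which is a voiceless consonant, so the suffix is -e, giving *edake*.
*naknol*: final sound = /l/, a voiced consonant → -su → *naknolsu*.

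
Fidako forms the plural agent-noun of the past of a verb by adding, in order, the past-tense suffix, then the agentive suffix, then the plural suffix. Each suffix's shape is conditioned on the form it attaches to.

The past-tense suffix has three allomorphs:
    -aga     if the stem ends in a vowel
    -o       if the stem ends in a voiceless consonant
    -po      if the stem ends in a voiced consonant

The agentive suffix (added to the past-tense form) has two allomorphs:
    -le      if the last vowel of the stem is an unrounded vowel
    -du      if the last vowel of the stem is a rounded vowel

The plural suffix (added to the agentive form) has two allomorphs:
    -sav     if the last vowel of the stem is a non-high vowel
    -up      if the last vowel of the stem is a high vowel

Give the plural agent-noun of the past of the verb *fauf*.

*fauf* — final sound /f/ (a voiceless consonant) → -o → *faufo*.
The past-tense form *faufo* — last vowel /o/ (a rounded vowel) → -du → *faufodu*.
Since the last vowel of the agentive form *faufodu* is /u/ (a high vowel), it takes -up, giving *faufoduup*.

faufoduup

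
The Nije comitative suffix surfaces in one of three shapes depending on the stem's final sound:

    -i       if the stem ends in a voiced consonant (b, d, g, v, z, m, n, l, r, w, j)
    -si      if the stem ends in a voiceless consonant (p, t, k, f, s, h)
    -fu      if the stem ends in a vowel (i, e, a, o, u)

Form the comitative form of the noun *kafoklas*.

Since the final sound of *kafoklas* is /s/ (a voiceless consonant), it takes -si, giving *kafoklassi*.

kafoklassi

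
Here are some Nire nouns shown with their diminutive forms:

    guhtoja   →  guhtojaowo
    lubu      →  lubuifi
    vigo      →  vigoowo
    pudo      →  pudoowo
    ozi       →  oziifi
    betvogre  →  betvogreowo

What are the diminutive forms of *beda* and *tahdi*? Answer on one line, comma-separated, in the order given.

bedaowo, tahdiifi

Looking at the last vowel of each stem: -ifi when the last vowel of the stem is a high vowel (*lubu*, *ozi*); -owo when the last vowel of the stem is a non-high vowel (*guhtoja*, *vigo*, *pudo*, *betvogre*).
*beda* — last vowel /a/ (a non-high vowel) → -owo → *bedaowo*.
Since the last vowel of *tahdi* is /i/ (a high vowel), it takes -ifi, giving *tahdiifi*.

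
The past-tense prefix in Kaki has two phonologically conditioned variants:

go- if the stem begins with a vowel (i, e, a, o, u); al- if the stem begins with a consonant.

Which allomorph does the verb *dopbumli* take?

*dopbumli*: first sound = /d/, a consonant → al-.

al-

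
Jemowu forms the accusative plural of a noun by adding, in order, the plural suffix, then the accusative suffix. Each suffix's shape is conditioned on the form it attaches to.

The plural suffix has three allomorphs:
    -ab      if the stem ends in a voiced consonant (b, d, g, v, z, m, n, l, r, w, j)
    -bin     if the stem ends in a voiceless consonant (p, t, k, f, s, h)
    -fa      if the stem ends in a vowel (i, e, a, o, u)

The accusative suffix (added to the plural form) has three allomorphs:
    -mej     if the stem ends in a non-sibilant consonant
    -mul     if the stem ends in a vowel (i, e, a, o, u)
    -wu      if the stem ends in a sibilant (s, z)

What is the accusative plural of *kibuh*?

kibuhbinmej

The final sound of *kibuh* is /h/, which is a voiceless consonant, so the plural suffix is -bin, giving *kibuhbin*.
The plural form *kibuhbin* — final sound /n/ (a non-sibilant consonant) → -mej → *kibuhbinmej*.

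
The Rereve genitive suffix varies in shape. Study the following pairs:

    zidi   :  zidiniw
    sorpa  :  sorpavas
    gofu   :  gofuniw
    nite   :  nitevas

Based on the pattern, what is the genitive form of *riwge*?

The alternation tracks the last vowel of the stem — -niw when the last vowel of the stem is a high vowel (*zidi*, *gofu*); -vas when the last vowel of the stem is a non-high vowel (*sorpa*, *nite*).
*riwge*: last vowel = /e/, a non-high vowel → -vas → *riwgevas*.

riwgevas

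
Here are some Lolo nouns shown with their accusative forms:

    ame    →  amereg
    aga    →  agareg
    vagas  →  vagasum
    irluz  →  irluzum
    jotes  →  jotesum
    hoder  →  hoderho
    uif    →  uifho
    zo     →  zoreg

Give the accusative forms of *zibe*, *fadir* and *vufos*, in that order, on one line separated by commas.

The pattern is sibilance of the final sound: -um when the stem ends in a sibilant (*vagas*, *irluz*, *jotes*); -ho when the stem ends in a non-sibilant consonant (*hoder*, *uif*); -reg when the stem ends in a vowel (*ame*, *aga*, *zo*).
The final sound of *zibe* is /e/, which is a vowel, so the suffix is -reg, giving *zibereg*.
*fadir*: final sound = /r/, a non-sibilant consonant → -ho → *fadirho*.
The final sound of *vufos* is /s/, which is a sibilant, so the suffix is -um, giving *vufosum*.

zibereg, fadirho, vufosum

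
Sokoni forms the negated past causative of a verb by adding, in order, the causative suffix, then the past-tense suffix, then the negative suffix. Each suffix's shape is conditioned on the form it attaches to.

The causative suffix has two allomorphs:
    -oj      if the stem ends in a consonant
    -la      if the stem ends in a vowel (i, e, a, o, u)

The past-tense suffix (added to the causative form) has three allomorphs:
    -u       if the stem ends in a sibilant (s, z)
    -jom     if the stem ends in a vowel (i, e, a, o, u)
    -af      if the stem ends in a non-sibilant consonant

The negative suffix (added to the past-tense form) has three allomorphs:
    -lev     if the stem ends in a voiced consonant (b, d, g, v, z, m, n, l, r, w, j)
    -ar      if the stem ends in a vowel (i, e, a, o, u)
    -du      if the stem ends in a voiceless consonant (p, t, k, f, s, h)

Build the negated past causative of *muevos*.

muevosojafdu

*muevos* — final sound /s/ (a consonant) → -oj → *muevosoj*.
The causative form *muevosoj* — final sound /j/ (a non-sibilant consonant) → -af → *muevosojaf*.
The past-tense form *muevosojaf* — final sound /f/ (a voiceless consonant) → -du → *muevosojafdu*.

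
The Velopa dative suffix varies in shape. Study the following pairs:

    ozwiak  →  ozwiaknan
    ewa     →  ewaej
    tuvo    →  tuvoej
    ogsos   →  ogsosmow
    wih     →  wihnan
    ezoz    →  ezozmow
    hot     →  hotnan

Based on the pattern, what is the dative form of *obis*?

obismow

The alternation tracks the final sound of the stem — -mow when the stem ends in a sibilant (*ogsos*, *ezoz*); -nan when the stem ends in a non-sibilant consonant (*ozwiak*, *wih*, *hot*); -ej when the stem ends in a vowel (*ewa*, *tuvo*).
The final sound of *obis* is /s/, which is a sibilant, so the suffix is -mow, giving *obismow*.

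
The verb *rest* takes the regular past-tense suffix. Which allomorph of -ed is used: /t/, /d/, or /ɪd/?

/ɪd/

The stem *rest* ends in /t/ or /d/.
The -ed suffix is realized as /ɪd/ after /t, d/; as /t/ after other voiceless consonants; and as /d/ after other voiced sounds.
So -ed on *rest* is pronounced /ɪd/.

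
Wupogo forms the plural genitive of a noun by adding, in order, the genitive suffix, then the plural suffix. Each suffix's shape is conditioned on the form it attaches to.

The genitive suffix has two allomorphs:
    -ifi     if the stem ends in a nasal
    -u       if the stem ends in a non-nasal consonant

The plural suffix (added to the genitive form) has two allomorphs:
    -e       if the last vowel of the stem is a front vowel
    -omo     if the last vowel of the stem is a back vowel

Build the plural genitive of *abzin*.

*abzin*: final consonant = /n/, a nasal → -ifi → *abzinifi*.
The genitive form *abzinifi* — last vowel /i/ (a front vowel) → -e → *abzinifie*.

abzinifie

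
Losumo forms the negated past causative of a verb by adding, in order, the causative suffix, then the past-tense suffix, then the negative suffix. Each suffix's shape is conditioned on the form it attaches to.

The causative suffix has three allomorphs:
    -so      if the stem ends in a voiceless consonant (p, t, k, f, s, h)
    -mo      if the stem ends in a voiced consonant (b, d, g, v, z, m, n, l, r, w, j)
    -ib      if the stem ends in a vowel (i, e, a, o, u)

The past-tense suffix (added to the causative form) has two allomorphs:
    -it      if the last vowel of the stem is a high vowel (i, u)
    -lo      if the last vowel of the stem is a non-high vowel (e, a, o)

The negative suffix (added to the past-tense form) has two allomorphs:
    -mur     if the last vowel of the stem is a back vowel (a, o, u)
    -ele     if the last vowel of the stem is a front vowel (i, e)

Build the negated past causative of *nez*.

nezmolomur

*nez* — final sound /z/ (a voiced consonant) → -mo → *nezmo*.
The last vowel of the causative form *nezmo* is /o/, which is a non-high vowel, so the past-tense suffix is -lo, giving *nezmolo*.
The last vowel of the past-tense form *nezmolo* is /o/, which is a back vowel, so the negative suffix is -mur, giving *nezmolomur*.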